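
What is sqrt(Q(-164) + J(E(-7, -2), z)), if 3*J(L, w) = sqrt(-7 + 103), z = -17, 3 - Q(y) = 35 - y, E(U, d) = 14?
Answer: 2*sqrt(-441 + 3*sqrt(6))/3 ≈ 13.883*I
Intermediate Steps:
Q(y) = -32 + y (Q(y) = 3 - (35 - y) = 3 + (-35 + y) = -32 + y)
J(L, w) = 4*sqrt(6)/3 (J(L, w) = sqrt(-7 + 103)/3 = sqrt(96)/3 = (4*sqrt(6))/3 = 4*sqrt(6)/3)
sqrt(Q(-164) + J(E(-7, -2), z)) = sqrt((-32 - 164) + 4*sqrt(6)/3) = sqrt(-196 + 4*sqrt(6)/3)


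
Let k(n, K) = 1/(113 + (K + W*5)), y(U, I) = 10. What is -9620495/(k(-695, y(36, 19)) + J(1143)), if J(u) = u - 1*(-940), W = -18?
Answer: -63495267/13748 ≈ -4618.5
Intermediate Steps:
J(u) = 940 + u (J(u) = u + 940 = 940 + u)
k(n, K) = 1/(23 + K) (k(n, K) = 1/(113 + (K - 18*5)) = 1/(113 + (K - 90)) = 1/(113 + (-90 + K)) = 1/(23 + K))
-9620495/(k(-695, y(36, 19)) + J(1143)) = -9620495/(1/(23 + 10) + (940 + 1143)) = -9620495/(1/33 + 2083) = -9620495/68740/33 = -9620495*33/68740 = -63495267/13748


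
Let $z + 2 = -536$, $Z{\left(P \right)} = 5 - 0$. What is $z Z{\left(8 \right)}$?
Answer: $-2690$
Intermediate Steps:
$Z{\left(P \right)} = 5$ ($Z{\left(P \right)} = 5 + 0 = 5$)
$z = -538$ ($z = -2 - 536 = -538$)
$z Z{\left(8 \right)} = \left(-538\right) 5 = -2690$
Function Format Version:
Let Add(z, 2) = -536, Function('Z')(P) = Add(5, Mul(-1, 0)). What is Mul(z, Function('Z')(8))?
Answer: -2690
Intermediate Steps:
Function('Z')(P) = 5 (Function('Z')(P) = Add(5, 0) = 5)
z = -538 (z = Add(-2, -536) = -538)
Mul(z, Function('Z')(8)) = Mul(-538, 5) = -2690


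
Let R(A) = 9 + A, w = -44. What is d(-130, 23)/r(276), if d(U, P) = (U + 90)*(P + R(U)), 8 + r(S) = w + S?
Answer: 35/2 ≈ 17.500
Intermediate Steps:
r(S) = -52 + S (r(S) = -8 + (-44 + S) = -52 + S)
d(U, P) = (90 + U)*(9 + P + U) (d(U, P) = (U + 90)*(P + (9 + U)) = (90 + U)*(9 + P + U))
d(-130, 23)/r(276) = (810 + (-130)² + 90*23 + 99*(-130) + 23*(-130))/(-52 + 276) = (810 + 16900 + 2070 - 12870 - 2990)/224 = 3920*(1/224) = 35/2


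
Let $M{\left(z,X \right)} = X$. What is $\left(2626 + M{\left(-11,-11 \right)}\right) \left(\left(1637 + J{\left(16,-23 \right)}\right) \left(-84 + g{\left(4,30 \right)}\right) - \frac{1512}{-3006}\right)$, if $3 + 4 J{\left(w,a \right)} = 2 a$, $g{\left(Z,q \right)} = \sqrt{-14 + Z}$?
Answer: $- \frac{59600842035}{167} + \frac{16994885 i \sqrt{10}}{4} \approx -3.5689 \cdot 10^{8} + 1.3436 \cdot 10^{7} i$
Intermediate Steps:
$J{\left(w,a \right)} = - \frac{3}{4} + \frac{a}{2}$ ($J{\left(w,a \right)} = - \frac{3}{4} + \frac{2 a}{4} = - \frac{3}{4} + \frac{a}{2}$)
$\left(2626 + M{\left(-11,-11 \right)}\right) \left(\left(1637 + J{\left(16,-23 \right)}\right) \left(-84 + g{\left(4,30 \right)}\right) - \frac{1512}{-3006}\right) = \left(2626 - 11\right) \left(\left(1637 + \left(- \frac{3}{4} + \frac{1}{2} \left(-23\right)\right)\right) \left(-84 + \sqrt{-14 + 4}\right) - \frac{1512}{-3006}\right) = 2615 \left(\left(1637 - \frac{49}{4}\right) \left(-84 + \sqrt{-10}\right) - - \frac{84}{167}\right) = 2615 \left(\left(1637 - \frac{49}{4}\right) \left(-84 + i \sqrt{10}\right) + \frac{84}{167}\right) = 2615 \left(\frac{6499 \left(-84 + i \sqrt{10}\right)}{4} + \frac{84}{167}\right) = 2615 \left(\left(-136479 + \frac{6499 i \sqrt{10}}{4}\right) + \frac{84}{167}\right) = 2615 \left(- \frac{22791909}{167} + \frac{6499 i \sqrt{10}}{4}\right) = - \frac{59600842035}{167} + \frac{16994885 i \sqrt{10}}{4}$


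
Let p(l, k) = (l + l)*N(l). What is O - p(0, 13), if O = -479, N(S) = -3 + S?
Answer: -479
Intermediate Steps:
p(l, k) = 2*l*(-3 + l) (p(l, k) = (l + l)*(-3 + l) = (2*l)*(-3 + l) = 2*l*(-3 + l))
O - p(0, 13) = -479 - 2*0*(-3 + 0) = -479 - 2*0*(-3) = -479 - 1*0 = -479 + 0 = -479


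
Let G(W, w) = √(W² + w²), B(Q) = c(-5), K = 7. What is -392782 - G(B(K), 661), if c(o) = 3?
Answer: -392782 - √436930 ≈ -3.9344e+5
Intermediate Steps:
B(Q) = 3
-392782 - G(B(K), 661) = -392782 - √(3² + 661²) = -392782 - √(9 + 436921) = -392782 - √436930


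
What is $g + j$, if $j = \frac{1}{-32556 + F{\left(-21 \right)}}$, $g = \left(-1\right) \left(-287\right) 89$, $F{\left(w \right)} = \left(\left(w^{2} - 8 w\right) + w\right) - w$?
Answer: $\frac{816022220}{31947} \approx 25543.0$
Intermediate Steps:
$F{\left(w \right)} = w^{2} - 8 w$ ($F{\left(w \right)} = \left(w^{2} - 7 w\right) - w = w^{2} - 8 w$)
$g = 25543$ ($g = 287 \cdot 89 = 25543$)
$j = - \frac{1}{31947}$ ($j = \frac{1}{-32556 - 21 \left(-8 - 21\right)} = \frac{1}{-32556 - -609} = \frac{1}{-32556 + 609} = \frac{1}{-31947} = - \frac{1}{31947} \approx -3.1302 \cdot 10^{-5}$)
$g + j = 25543 - \frac{1}{31947} = \frac{816022220}{31947}$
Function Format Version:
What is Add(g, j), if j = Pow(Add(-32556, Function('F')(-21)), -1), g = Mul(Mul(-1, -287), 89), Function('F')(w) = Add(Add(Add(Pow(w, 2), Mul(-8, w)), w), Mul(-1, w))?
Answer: Rational(816022220, 31947) ≈ 25543.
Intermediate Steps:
Function('F')(w) = Add(Pow(w, 2), Mul(-8, w)) (Function('F')(w) = Add(Add(Pow(w, 2), Mul(-7, w)), Mul(-1, w)) = Add(Pow(w, 2), Mul(-8, w)))
g = 25543 (g = Mul(287, 89) = 25543)
j = Rational(-1, 31947) (j = Pow(Add(-32556, Mul(-21, Add(-8, -21))), -1) = Pow(Add(-32556, Mul(-21, -29)), -1) = Pow(Add(-32556, 609), -1) = Pow(-31947, -1) = Rational(-1, 31947) ≈ -3.1302e-5)
Add(g, j) = Add(25543, Rational(-1, 31947)) = Rational(816022220, 31947)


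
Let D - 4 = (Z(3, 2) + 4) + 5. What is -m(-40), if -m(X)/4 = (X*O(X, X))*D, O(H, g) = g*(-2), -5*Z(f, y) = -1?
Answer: -168960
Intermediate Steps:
Z(f, y) = ⅕ (Z(f, y) = -⅕*(-1) = ⅕)
O(H, g) = -2*g
D = 66/5 (D = 4 + ((⅕ + 4) + 5) = 4 + (21/5 + 5) = 4 + 46/5 = 66/5 ≈ 13.200)
m(X) = 528*X²/5 (m(X) = -4*X*(-2*X)*66/5 = -4*(-2*X²)*66/5 = -(-528)*X²/5 = 528*X²/5)
-m(-40) = -528*(-40)²/5 = -528*1600/5 = -1*168960 = -168960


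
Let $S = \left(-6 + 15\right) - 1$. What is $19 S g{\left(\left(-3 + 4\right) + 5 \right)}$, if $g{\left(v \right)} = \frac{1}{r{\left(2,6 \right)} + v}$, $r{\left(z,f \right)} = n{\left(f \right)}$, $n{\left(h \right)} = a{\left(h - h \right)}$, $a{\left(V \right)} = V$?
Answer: $\frac{76}{3} \approx 25.333$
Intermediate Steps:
$n{\left(h \right)} = 0$ ($n{\left(h \right)} = h - h = 0$)
$r{\left(z,f \right)} = 0$
$g{\left(v \right)} = \frac{1}{v}$ ($g{\left(v \right)} = \frac{1}{0 + v} = \frac{1}{v}$)
$S = 8$ ($S = 9 - 1 = 8$)
$19 S g{\left(\left(-3 + 4\right) + 5 \right)} = \frac{19 \cdot 8}{\left(-3 + 4\right) + 5} = \frac{152}{1 + 5} = \frac{152}{6} = 152 \cdot \frac{1}{6} = \frac{76}{3}$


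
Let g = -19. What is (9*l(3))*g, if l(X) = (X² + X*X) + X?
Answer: -3591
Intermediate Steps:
l(X) = X + 2*X² (l(X) = (X² + X²) + X = 2*X² + X = X + 2*X²)
(9*l(3))*g = (9*(3*(1 + 2*3)))*(-19) = (9*(3*(1 + 6)))*(-19) = (9*(3*7))*(-19) = (9*21)*(-19) = 189*(-19) = -3591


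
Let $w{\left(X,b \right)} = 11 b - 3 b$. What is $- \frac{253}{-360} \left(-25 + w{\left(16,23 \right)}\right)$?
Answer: $\frac{13409}{120} \approx 111.74$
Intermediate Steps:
$w{\left(X,b \right)} = 8 b$
$- \frac{253}{-360} \left(-25 + w{\left(16,23 \right)}\right) = - \frac{253}{-360} \left(-25 + 8 \cdot 23\right) = \left(-253\right) \left(- \frac{1}{360}\right) \left(-25 + 184\right) = \frac{253}{360} \cdot 159 = \frac{13409}{120}$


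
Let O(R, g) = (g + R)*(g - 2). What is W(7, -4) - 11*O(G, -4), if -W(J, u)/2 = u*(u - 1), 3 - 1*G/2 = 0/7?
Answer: 92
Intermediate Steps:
G = 6 (G = 6 - 0/7 = 6 - 2*0 = 6 + 0 = 6)
W(J, u) = -2*u*(-1 + u) (W(J, u) = -2*u*(u - 1) = -2*u*(-1 + u))
O(R, g) = (-2 + g)*(R + g) (O(R, g) = (R + g)*(-2 + g) = (-2 + g)*(R + g))
W(7, -4) - 11*O(G, -4) = 2*(-4)*(1 - 1*(-4)) - 11*((-4)² - 2*6 - 2*(-4) + 6*(-4)) = 2*(-4)*(1 + 4) - 11*(16 - 12 + 8 - 24) = 2*(-4)*5 - 11*(-12) = -40 + 132 = 92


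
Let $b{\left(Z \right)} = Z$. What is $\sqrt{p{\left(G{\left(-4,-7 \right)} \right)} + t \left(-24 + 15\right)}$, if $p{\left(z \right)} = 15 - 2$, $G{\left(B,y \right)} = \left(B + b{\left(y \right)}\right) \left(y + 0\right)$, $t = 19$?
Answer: $i \sqrt{158} \approx 12.57 i$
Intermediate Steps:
$G{\left(B,y \right)} = y \left(B + y\right)$ ($G{\left(B,y \right)} = \left(B + y\right) \left(y + 0\right) = \left(B + y\right) y = y \left(B + y\right)$)
$p{\left(z \right)} = 13$ ($p{\left(z \right)} = 15 - 2 = 13$)
$\sqrt{p{\left(G{\left(-4,-7 \right)} \right)} + t \left(-24 + 15\right)} = \sqrt{13 + 19 \left(-24 + 15\right)} = \sqrt{13 + 19 \left(-9\right)} = \sqrt{13 - 171} = \sqrt{-158} = i \sqrt{158}$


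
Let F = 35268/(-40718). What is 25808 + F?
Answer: 525407438/20359 ≈ 25807.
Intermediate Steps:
F = -17634/20359 (F = 35268*(-1/40718) = -17634/20359 ≈ -0.86615)
25808 + F = 25808 - 17634/20359 = 525407438/20359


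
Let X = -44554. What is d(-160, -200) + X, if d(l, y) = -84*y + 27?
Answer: -27727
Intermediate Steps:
d(l, y) = 27 - 84*y
d(-160, -200) + X = (27 - 84*(-200)) - 44554 = (27 + 16800) - 44554 = 16827 - 44554 = -27727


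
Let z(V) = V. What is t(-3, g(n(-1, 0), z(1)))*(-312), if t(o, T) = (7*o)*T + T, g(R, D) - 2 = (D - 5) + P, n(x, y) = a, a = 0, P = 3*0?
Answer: -12480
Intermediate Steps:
P = 0
n(x, y) = 0
g(R, D) = -3 + D (g(R, D) = 2 + ((D - 5) + 0) = 2 + ((-5 + D) + 0) = 2 + (-5 + D) = -3 + D)
t(o, T) = T + 7*T*o (t(o, T) = 7*T*o + T = T + 7*T*o)
t(-3, g(n(-1, 0), z(1)))*(-312) = ((-3 + 1)*(1 + 7*(-3)))*(-312) = -2*(1 - 21)*(-312) = -2*(-20)*(-312) = 40*(-312) = -12480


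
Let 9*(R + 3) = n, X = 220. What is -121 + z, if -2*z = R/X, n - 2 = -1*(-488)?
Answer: -479623/3960 ≈ -121.12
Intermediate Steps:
n = 490 (n = 2 - 1*(-488) = 2 + 488 = 490)
R = 463/9 (R = -3 + (⅑)*490 = -3 + 490/9 = 463/9 ≈ 51.444)
z = -463/3960 (z = -463/(18*220) = -½*463/1980 = -463/3960 ≈ -0.11692)
-121 + z = -121 - 463/3960 = -479623/3960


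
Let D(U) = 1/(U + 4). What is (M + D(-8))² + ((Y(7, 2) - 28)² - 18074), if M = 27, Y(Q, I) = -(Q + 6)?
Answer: -250839/16 ≈ -15677.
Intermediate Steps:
Y(Q, I) = -6 - Q (Y(Q, I) = -(6 + Q) = -6 - Q)
D(U) = 1/(4 + U)
(M + D(-8))² + ((Y(7, 2) - 28)² - 18074) = (27 + 1/(4 - 8))² + (((-6 - 1*7) - 28)² - 18074) = (27 + 1/(-4))² + (((-6 - 7) - 28)² - 18074) = (27 - ¼)² + ((-13 - 28)² - 18074) = (107/4)² + ((-41)² - 18074) = 11449/16 + (1681 - 18074) = 11449/16 - 16393 = -250839/16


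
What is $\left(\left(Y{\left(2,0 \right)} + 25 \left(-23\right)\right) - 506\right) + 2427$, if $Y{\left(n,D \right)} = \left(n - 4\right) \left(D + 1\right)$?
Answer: $1344$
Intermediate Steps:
$Y{\left(n,D \right)} = \left(1 + D\right) \left(-4 + n\right)$ ($Y{\left(n,D \right)} = \left(-4 + n\right) \left(1 + D\right) = \left(1 + D\right) \left(-4 + n\right)$)
$\left(\left(Y{\left(2,0 \right)} + 25 \left(-23\right)\right) - 506\right) + 2427 = \left(\left(\left(-4 + 2 - 0 + 0 \cdot 2\right) + 25 \left(-23\right)\right) - 506\right) + 2427 = \left(\left(\left(-4 + 2 + 0 + 0\right) - 575\right) - 506\right) + 2427 = \left(\left(-2 - 575\right) - 506\right) + 2427 = \left(-577 - 506\right) + 2427 = -1083 + 2427 = 1344$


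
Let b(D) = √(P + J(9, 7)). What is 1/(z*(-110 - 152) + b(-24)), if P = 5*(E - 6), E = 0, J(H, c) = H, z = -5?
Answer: -I/(√21 - 1310*I) ≈ 0.00076335 - 2.6703e-6*I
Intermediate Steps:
P = -30 (P = 5*(0 - 6) = 5*(-6) = -30)
b(D) = I*√21 (b(D) = √(-30 + 9) = √(-21) = I*√21)
1/(z*(-110 - 152) + b(-24)) = 1/(-5*(-110 - 152) + I*√21) = 1/(-5*(-262) + I*√21) = 1/(1310 + I*√21)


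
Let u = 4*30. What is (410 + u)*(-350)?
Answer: -185500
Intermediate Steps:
u = 120
(410 + u)*(-350) = (410 + 120)*(-350) = 530*(-350) = -185500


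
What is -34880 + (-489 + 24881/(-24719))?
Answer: -874311192/24719 ≈ -35370.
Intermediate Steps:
-34880 + (-489 + 24881/(-24719)) = -34880 + (-489 + 24881*(-1/24719)) = -34880 + (-489 - 24881/24719) = -34880 - 12112472/24719 = -874311192/24719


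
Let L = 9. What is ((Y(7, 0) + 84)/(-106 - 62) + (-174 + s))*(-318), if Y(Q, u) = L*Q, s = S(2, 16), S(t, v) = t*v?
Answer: 181737/4 ≈ 45434.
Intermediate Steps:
s = 32 (s = 2*16 = 32)
Y(Q, u) = 9*Q
((Y(7, 0) + 84)/(-106 - 62) + (-174 + s))*(-318) = ((9*7 + 84)/(-106 - 62) + (-174 + 32))*(-318) = ((63 + 84)/(-168) - 142)*(-318) = (147*(-1/168) - 142)*(-318) = (-7/8 - 142)*(-318) = -1143/8*(-318) = 181737/4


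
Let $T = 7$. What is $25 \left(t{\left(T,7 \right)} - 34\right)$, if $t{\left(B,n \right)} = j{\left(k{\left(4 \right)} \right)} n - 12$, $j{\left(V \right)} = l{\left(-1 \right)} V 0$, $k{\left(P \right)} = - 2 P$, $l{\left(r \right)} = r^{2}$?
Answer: $-1150$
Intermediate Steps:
$j{\left(V \right)} = 0$ ($j{\left(V \right)} = \left(-1\right)^{2} V 0 = 1 V 0 = V 0 = 0$)
$t{\left(B,n \right)} = -12$ ($t{\left(B,n \right)} = 0 n - 12 = 0 - 12 = -12$)
$25 \left(t{\left(T,7 \right)} - 34\right) = 25 \left(-12 - 34\right) = 25 \left(-46\right) = -1150$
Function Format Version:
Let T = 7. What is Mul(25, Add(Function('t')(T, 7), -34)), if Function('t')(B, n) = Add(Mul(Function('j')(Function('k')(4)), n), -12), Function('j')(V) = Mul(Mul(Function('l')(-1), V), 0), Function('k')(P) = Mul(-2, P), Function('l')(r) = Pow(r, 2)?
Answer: -1150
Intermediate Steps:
Function('j')(V) = 0 (Function('j')(V) = Mul(Mul(Pow(-1, 2), V), 0) = Mul(Mul(1, V), 0) = Mul(V, 0) = 0)
Function('t')(B, n) = -12 (Function('t')(B, n) = Add(Mul(0, n), -12) = Add(0, -12) = -12)
Mul(25, Add(Function('t')(T, 7), -34)) = Mul(25, Add(-12, -34)) = Mul(25, -46) = -1150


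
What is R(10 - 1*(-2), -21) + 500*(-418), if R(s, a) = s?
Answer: -208988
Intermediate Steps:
R(10 - 1*(-2), -21) + 500*(-418) = (10 - 1*(-2)) + 500*(-418) = (10 + 2) - 209000 = 12 - 209000 = -208988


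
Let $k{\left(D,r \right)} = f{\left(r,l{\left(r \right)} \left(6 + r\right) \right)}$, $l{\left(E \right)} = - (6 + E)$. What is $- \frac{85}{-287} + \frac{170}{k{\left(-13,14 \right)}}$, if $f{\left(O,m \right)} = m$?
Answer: $- \frac{1479}{11480} \approx -0.12883$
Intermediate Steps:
$l{\left(E \right)} = -6 - E$
$k{\left(D,r \right)} = \left(-6 - r\right) \left(6 + r\right)$
$- \frac{85}{-287} + \frac{170}{k{\left(-13,14 \right)}} = - \frac{85}{-287} + \frac{170}{\left(-1\right) \left(6 + 14\right)^{2}} = \left(-85\right) \left(- \frac{1}{287}\right) + \frac{170}{\left(-1\right) 20^{2}} = \frac{85}{287} + \frac{170}{\left(-1\right) 400} = \frac{85}{287} + \frac{170}{-400} = \frac{85}{287} + 170 \left(- \frac{1}{400}\right) = \frac{85}{287} - \frac{17}{40} = - \frac{1479}{11480}$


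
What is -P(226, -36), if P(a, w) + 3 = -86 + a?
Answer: -137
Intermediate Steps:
P(a, w) = -89 + a (P(a, w) = -3 + (-86 + a) = -89 + a)
-P(226, -36) = -(-89 + 226) = -1*137 = -137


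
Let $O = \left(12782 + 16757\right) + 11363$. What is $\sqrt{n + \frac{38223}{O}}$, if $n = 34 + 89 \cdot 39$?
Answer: $\frac{23 \sqrt{1231954606}}{13634} \approx 59.211$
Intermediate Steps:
$O = 40902$ ($O = 29539 + 11363 = 40902$)
$n = 3505$ ($n = 34 + 3471 = 3505$)
$\sqrt{n + \frac{38223}{O}} = \sqrt{3505 + \frac{38223}{40902}} = \sqrt{3505 + 38223 \cdot \frac{1}{40902}} = \sqrt{3505 + \frac{12741}{13634}} = \sqrt{\frac{47799911}{13634}} = \frac{23 \sqrt{1231954606}}{13634}$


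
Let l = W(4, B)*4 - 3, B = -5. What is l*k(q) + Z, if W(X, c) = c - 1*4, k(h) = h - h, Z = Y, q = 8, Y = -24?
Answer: -24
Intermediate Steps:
Z = -24
k(h) = 0
W(X, c) = -4 + c (W(X, c) = c - 4 = -4 + c)
l = -39 (l = (-4 - 5)*4 - 3 = -9*4 - 3 = -36 - 3 = -39)
l*k(q) + Z = -39*0 - 24 = 0 - 24 = -24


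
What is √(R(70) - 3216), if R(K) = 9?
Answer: I*√3207 ≈ 56.63*I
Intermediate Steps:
√(R(70) - 3216) = √(9 - 3216) = √(-3207) = I*√3207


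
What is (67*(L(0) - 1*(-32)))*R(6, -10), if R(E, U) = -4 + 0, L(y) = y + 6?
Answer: -10184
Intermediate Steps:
L(y) = 6 + y
R(E, U) = -4
(67*(L(0) - 1*(-32)))*R(6, -10) = (67*((6 + 0) - 1*(-32)))*(-4) = (67*(6 + 32))*(-4) = (67*38)*(-4) = 2546*(-4) = -10184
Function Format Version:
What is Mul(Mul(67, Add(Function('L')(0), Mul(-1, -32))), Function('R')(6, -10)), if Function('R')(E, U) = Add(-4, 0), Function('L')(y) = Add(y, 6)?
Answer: -10184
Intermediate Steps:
Function('L')(y) = Add(6, y)
Function('R')(E, U) = -4
Mul(Mul(67, Add(Function('L')(0), Mul(-1, -32))), Function('R')(6, -10)) = Mul(Mul(67, Add(Add(6, 0), Mul(-1, -32))), -4) = Mul(Mul(67, Add(6, 32)), -4) = Mul(Mul(67, 38), -4) = Mul(2546, -4) = -10184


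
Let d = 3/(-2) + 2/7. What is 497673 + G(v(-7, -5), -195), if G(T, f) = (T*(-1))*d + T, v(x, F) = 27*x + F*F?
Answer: 3481169/7 ≈ 4.9731e+5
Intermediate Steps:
d = -17/14 (d = 3*(-1/2) + 2*(1/7) = -3/2 + 2/7 = -17/14 ≈ -1.2143)
v(x, F) = F**2 + 27*x (v(x, F) = 27*x + F**2 = F**2 + 27*x)
G(T, f) = 31*T/14 (G(T, f) = (T*(-1))*(-17/14) + T = -T*(-17/14) + T = 17*T/14 + T = 31*T/14)
497673 + G(v(-7, -5), -195) = 497673 + 31*((-5)**2 + 27*(-7))/14 = 497673 + 31*(25 - 189)/14 = 497673 + (31/14)*(-164) = 497673 - 2542/7 = 3481169/7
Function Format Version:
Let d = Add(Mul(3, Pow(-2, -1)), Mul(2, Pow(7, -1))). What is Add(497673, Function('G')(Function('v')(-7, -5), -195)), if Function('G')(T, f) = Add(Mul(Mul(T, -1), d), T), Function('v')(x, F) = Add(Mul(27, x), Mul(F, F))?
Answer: Rational(3481169, 7) ≈ 4.9731e+5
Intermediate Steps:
d = Rational(-17, 14) (d = Add(Mul(3, Rational(-1, 2)), Mul(2, Rational(1, 7))) = Add(Rational(-3, 2), Rational(2, 7)) = Rational(-17, 14) ≈ -1.2143)
Function('v')(x, F) = Add(Pow(F, 2), Mul(27, x)) (Function('v')(x, F) = Add(Mul(27, x), Pow(F, 2)) = Add(Pow(F, 2), Mul(27, x)))
Function('G')(T, f) = Mul(Rational(31, 14), T) (Function('G')(T, f) = Add(Mul(Mul(T, -1), Rational(-17, 14)), T) = Add(Mul(Mul(-1, T), Rational(-17, 14)), T) = Add(Mul(Rational(17, 14), T), T) = Mul(Rational(31, 14), T))
Add(497673, Function('G')(Function('v')(-7, -5), -195)) = Add(497673, Mul(Rational(31, 14), Add(Pow(-5, 2), Mul(27, -7)))) = Add(497673, Mul(Rational(31, 14), Add(25, -189))) = Add(497673, Mul(Rational(31, 14), -164)) = Add(497673, Rational(-2542, 7)) = Rational(3481169, 7)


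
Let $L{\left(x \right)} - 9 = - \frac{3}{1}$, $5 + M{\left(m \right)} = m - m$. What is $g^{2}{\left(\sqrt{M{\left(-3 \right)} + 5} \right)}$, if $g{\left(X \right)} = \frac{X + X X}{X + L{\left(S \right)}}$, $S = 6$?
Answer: $0$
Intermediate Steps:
$M{\left(m \right)} = -5$ ($M{\left(m \right)} = -5 + \left(m - m\right) = -5 + 0 = -5$)
$L{\left(x \right)} = 6$ ($L{\left(x \right)} = 9 - \frac{3}{1} = 9 - 3 = 6$)
$g{\left(X \right)} = \frac{X + X^{2}}{6 + X}$ ($g{\left(X \right)} = \frac{X + X X}{X + 6} = \frac{X + X^{2}}{6 + X}$)
$g^{2}{\left(\sqrt{M{\left(-3 \right)} + 5} \right)} = \left(\frac{\sqrt{-5 + 5} \left(1 + \sqrt{-5 + 5}\right)}{6 + \sqrt{-5 + 5}}\right)^{2} = \left(\frac{\sqrt{0} \left(1 + \sqrt{0}\right)}{6 + \sqrt{0}}\right)^{2} = \left(\frac{0 \left(1 + 0\right)}{6 + 0}\right)^{2} = \left(0 \cdot \frac{1}{6} \cdot 1\right)^{2} = 0^{2} = 0$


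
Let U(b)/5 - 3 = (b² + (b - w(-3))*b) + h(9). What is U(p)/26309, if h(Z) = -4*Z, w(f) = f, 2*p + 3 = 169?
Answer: 69970/26309 ≈ 2.6595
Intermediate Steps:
p = 83 (p = -3/2 + (½)*169 = -3/2 + 169/2 = 83)
U(b) = -165 + 5*b² + 5*b*(3 + b) (U(b) = 15 + 5*((b² + (b - 1*(-3))*b) - 4*9) = 15 + 5*((b² + (b + 3)*b) - 36) = 15 + 5*((b² + (3 + b)*b) - 36) = 15 + 5*((b² + b*(3 + b)) - 36) = 15 + 5*(-36 + b² + b*(3 + b)) = 15 + (-180 + 5*b² + 5*b*(3 + b)) = -165 + 5*b² + 5*b*(3 + b))
U(p)/26309 = (-165 + 10*83² + 15*83)/26309 = (-165 + 10*6889 + 1245)*(1/26309) = (-165 + 68890 + 1245)*(1/26309) = 69970*(1/26309) = 69970/26309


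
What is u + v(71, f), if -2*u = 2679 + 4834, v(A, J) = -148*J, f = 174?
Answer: -59017/2 ≈ -29509.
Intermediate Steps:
u = -7513/2 (u = -(2679 + 4834)/2 = -½*7513 = -7513/2 ≈ -3756.5)
u + v(71, f) = -7513/2 - 148*174 = -7513/2 - 25752 = -59017/2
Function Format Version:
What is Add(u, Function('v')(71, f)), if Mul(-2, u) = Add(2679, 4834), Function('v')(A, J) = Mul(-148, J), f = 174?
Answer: Rational(-59017, 2) ≈ -29509.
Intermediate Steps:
u = Rational(-7513, 2) (u = Mul(Rational(-1, 2), Add(2679, 4834)) = Mul(Rational(-1, 2), 7513) = Rational(-7513, 2) ≈ -3756.5)
Add(u, Function('v')(71, f)) = Add(Rational(-7513, 2), Mul(-148, 174)) = Add(Rational(-7513, 2), -25752) = Rational(-59017, 2)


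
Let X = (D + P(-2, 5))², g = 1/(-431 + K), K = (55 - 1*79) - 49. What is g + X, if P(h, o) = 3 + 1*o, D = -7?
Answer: 503/504 ≈ 0.99802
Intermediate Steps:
K = -73 (K = (55 - 79) - 49 = -24 - 49 = -73)
P(h, o) = 3 + o
g = -1/504 (g = 1/(-431 - 73) = 1/(-504) = -1/504 ≈ -0.0019841)
X = 1 (X = (-7 + (3 + 5))² = (-7 + 8)² = 1² = 1)
g + X = -1/504 + 1 = 503/504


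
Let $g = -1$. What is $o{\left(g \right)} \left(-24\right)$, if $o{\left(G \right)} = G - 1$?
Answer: $48$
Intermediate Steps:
$o{\left(G \right)} = -1 + G$ ($o{\left(G \right)} = G - 1 = -1 + G$)
$o{\left(g \right)} \left(-24\right) = \left(-1 - 1\right) \left(-24\right) = \left(-2\right) \left(-24\right) = 48$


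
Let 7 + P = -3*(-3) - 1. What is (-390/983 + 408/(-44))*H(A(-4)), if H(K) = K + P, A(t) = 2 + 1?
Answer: -418224/10813 ≈ -38.678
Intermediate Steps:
P = 1 (P = -7 + (-3*(-3) - 1) = -7 + (9 - 1) = -7 + 8 = 1)
A(t) = 3
H(K) = 1 + K (H(K) = K + 1 = 1 + K)
(-390/983 + 408/(-44))*H(A(-4)) = (-390/983 + 408/(-44))*(1 + 3) = (-390*1/983 + 408*(-1/44))*4 = (-390/983 - 102/11)*4 = -104556/10813*4 = -418224/10813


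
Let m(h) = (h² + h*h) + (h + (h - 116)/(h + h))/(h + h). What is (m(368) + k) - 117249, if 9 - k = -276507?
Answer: 58247961535/135424 ≈ 4.3012e+5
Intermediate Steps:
k = 276516 (k = 9 - 1*(-276507) = 9 + 276507 = 276516)
m(h) = 2*h² + (h + (-116 + h)/(2*h))/(2*h) (m(h) = (h² + h²) + (h + (-116 + h)/((2*h)))/((2*h)) = 2*h² + (h + (-116 + h)*(1/(2*h)))*(1/(2*h)) = 2*h² + (h + (-116 + h)/(2*h))*(1/(2*h)) = 2*h² + (h + (-116 + h)/(2*h))/(2*h))
(m(368) + k) - 117249 = ((¼)*(-116 + 368 + 2*368² + 8*368⁴)/368² + 276516) - 117249 = ((¼)*(1/135424)*(-116 + 368 + 2*135424 + 8*18339659776) + 276516) - 117249 = ((¼)*(1/135424)*(-116 + 368 + 270848 + 146717278208) + 276516) - 117249 = ((¼)*(1/135424)*146717549308 + 276516) - 117249 = (36679387327/135424 + 276516) - 117249 = 74126290111/135424 - 117249 = 58247961535/135424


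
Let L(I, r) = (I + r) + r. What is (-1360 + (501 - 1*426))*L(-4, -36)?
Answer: 97660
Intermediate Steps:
L(I, r) = I + 2*r
(-1360 + (501 - 1*426))*L(-4, -36) = (-1360 + (501 - 1*426))*(-4 + 2*(-36)) = (-1360 + (501 - 426))*(-4 - 72) = (-1360 + 75)*(-76) = -1285*(-76) = 97660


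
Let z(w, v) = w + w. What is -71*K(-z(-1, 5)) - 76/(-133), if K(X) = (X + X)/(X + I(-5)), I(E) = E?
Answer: 2000/21 ≈ 95.238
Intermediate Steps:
z(w, v) = 2*w
K(X) = 2*X/(-5 + X) (K(X) = (X + X)/(X - 5) = (2*X)/(-5 + X) = 2*X/(-5 + X))
-71*K(-z(-1, 5)) - 76/(-133) = -142*(-2*(-1))/(-5 - 2*(-1)) - 76/(-133) = -142*(-1*(-2))/(-5 - 1*(-2)) - 76*(-1/133) = -142*2/(-5 + 2) + 4/7 = -142*2/(-3) + 4/7 = -142*2*(-1)/3 + 4/7 = -71*(-4/3) + 4/7 = 284/3 + 4/7 = 2000/21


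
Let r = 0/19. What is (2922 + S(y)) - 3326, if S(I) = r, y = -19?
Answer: -404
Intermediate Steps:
r = 0 (r = 0*(1/19) = 0)
S(I) = 0
(2922 + S(y)) - 3326 = (2922 + 0) - 3326 = 2922 - 3326 = -404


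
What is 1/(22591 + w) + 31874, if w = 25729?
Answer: 1540151681/48320 ≈ 31874.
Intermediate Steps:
1/(22591 + w) + 31874 = 1/(22591 + 25729) + 31874 = 1/48320 + 31874 = 1540151681/48320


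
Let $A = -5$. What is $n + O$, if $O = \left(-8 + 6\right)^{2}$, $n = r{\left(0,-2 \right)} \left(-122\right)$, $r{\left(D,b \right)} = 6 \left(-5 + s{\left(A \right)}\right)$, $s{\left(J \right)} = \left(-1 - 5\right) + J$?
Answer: $11716$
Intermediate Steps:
$s{\left(J \right)} = -6 + J$
$r{\left(D,b \right)} = -96$ ($r{\left(D,b \right)} = 6 \left(-5 - 11\right) = 6 \left(-16\right) = -96$)
$n = 11712$ ($n = \left(-96\right) \left(-122\right) = 11712$)
$O = 4$ ($O = \left(-2\right)^{2} = 4$)
$n + O = 11712 + 4 = 11716$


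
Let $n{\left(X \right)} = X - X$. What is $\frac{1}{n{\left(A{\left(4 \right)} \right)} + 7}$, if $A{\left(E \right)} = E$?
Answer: $\frac{1}{7} \approx 0.14286$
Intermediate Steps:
$n{\left(X \right)} = 0$
$\frac{1}{n{\left(A{\left(4 \right)} \right)} + 7} = \frac{1}{0 + 7} = \frac{1}{7}$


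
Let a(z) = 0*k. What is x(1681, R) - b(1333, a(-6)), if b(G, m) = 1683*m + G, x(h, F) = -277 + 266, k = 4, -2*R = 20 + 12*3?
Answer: -1344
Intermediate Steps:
R = -28 (R = -(20 + 12*3)/2 = -(20 + 36)/2 = -1/2*56 = -28)
a(z) = 0 (a(z) = 0*4 = 0)
x(h, F) = -11
b(G, m) = G + 1683*m
x(1681, R) - b(1333, a(-6)) = -11 - (1333 + 1683*0) = -11 - (1333 + 0) = -11 - 1*1333 = -11 - 1333 = -1344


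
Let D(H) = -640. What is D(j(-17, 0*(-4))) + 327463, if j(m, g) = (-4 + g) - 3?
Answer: 326823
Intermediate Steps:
j(m, g) = -7 + g
D(j(-17, 0*(-4))) + 327463 = -640 + 327463 = 326823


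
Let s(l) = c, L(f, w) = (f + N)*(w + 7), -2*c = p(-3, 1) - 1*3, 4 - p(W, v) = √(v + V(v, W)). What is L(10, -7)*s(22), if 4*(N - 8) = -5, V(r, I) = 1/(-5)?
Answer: 0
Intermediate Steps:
V(r, I) = -⅕
N = 27/4 (N = 8 + (¼)*(-5) = 8 - 5/4 = 27/4 ≈ 6.7500)
p(W, v) = 4 - √(-⅕ + v) (p(W, v) = 4 - √(v - ⅕) = 4 - √(-⅕ + v))
c = -½ + √5/5 (c = -((4 - √(-5 + 25*1)/5) - 1*3)/2 = -((4 - √(-5 + 25)/5) - 3)/2 = -((4 - 2*√5/5) - 3)/2 = -(1 - 2*√5/5)/2 = -½ + √5/5 ≈ -0.052786)
L(f, w) = (7 + w)*(27/4 + f) (L(f, w) = (f + 27/4)*(w + 7) = (27/4 + f)*(7 + w) = (7 + w)*(27/4 + f))
s(l) = -½ + √5/5
L(10, -7)*s(22) = (189/4 + 7*10 + (27/4)*(-7) + 10*(-7))*(-½ + √5/5) = (189/4 + 70 - 189/4 - 70)*(-½ + √5/5) = 0*(-½ + √5/5) = 0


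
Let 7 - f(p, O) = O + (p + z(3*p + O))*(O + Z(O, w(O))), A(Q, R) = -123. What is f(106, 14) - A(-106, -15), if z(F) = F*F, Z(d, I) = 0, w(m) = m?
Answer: -1544504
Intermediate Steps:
z(F) = F²
f(p, O) = 7 - O - O*(p + (O + 3*p)²) (f(p, O) = 7 - (O + (p + (3*p + O)²)*(O + 0)) = 7 - (O + (p + (O + 3*p)²)*O) = 7 - (O + O*(p + (O + 3*p)²)) = 7 + (-O - O*(p + (O + 3*p)²)) = 7 - O - O*(p + (O + 3*p)²))
f(106, 14) - A(-106, -15) = (7 - 1*14 - 1*14*106 - 1*14*(14 + 3*106)²) - 1*(-123) = (7 - 14 - 1484 - 1*14*(14 + 318)²) + 123 = (7 - 14 - 1484 - 1*14*332²) + 123 = (7 - 14 - 1484 - 1*14*110224) + 123 = (7 - 14 - 1484 - 1543136) + 123 = -1544627 + 123 = -1544504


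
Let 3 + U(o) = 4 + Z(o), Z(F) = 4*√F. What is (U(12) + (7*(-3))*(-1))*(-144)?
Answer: -3168 - 1152*√3 ≈ -5163.3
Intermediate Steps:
U(o) = 1 + 4*√o (U(o) = -3 + (4 + 4*√o) = 1 + 4*√o)
(U(12) + (7*(-3))*(-1))*(-144) = ((1 + 4*√12) + (7*(-3))*(-1))*(-144) = ((1 + 4*(2*√3)) - 21*(-1))*(-144) = ((1 + 8*√3) + 21)*(-144) = (22 + 8*√3)*(-144) = -3168 - 1152*√3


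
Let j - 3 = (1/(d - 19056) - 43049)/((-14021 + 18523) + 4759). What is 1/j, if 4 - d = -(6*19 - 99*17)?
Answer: -190971081/314800187 ≈ -0.60664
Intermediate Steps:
d = -1565 (d = 4 - (-1)*(6*19 - 99*17) = 4 - (-1)*(114 - 1683) = 4 - (-1)*(-1569) = 4 - 1*1569 = 4 - 1569 = -1565)
j = -314800187/190971081 (j = 3 + (1/(-1565 - 19056) - 43049)/((-14021 + 18523) + 4759) = 3 + (1/(-20621) - 43049)/(4502 + 4759) = 3 + (-1/20621 - 43049)/9261 = 3 - 887713430/20621*1/9261 = 3 - 887713430/190971081 = -314800187/190971081 ≈ -1.6484)
1/j = 1/(-314800187/190971081) = -190971081/314800187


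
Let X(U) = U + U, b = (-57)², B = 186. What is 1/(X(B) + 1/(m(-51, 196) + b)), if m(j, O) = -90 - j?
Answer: 3210/1194121 ≈ 0.0026882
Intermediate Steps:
b = 3249
X(U) = 2*U
1/(X(B) + 1/(m(-51, 196) + b)) = 1/(2*186 + 1/((-90 - 1*(-51)) + 3249)) = 1/(372 + 1/((-90 + 51) + 3249)) = 1/(372 + 1/(-39 + 3249)) = 1/(372 + 1/3210) = 1/(1194121/3210) = 3210/1194121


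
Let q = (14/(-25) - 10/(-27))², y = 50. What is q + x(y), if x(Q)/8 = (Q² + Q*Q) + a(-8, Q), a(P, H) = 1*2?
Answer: 18232306384/455625 ≈ 40016.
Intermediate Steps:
a(P, H) = 2
x(Q) = 16 + 16*Q² (x(Q) = 8*((Q² + Q*Q) + 2) = 8*((Q² + Q²) + 2) = 8*(2*Q² + 2) = 8*(2 + 2*Q²) = 16 + 16*Q²)
q = 16384/455625 (q = (14*(-1/25) - 10*(-1/27))² = (-14/25 + 10/27)² = (-128/675)² = 16384/455625 ≈ 0.035959)
q + x(y) = 16384/455625 + (16 + 16*50²) = 16384/455625 + (16 + 16*2500) = 16384/455625 + (16 + 40000) = 16384/455625 + 40016 = 18232306384/455625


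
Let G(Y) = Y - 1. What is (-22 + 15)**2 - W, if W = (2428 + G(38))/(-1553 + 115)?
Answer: 72927/1438 ≈ 50.714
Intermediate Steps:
G(Y) = -1 + Y
W = -2465/1438 (W = (2428 + (-1 + 38))/(-1553 + 115) = (2428 + 37)/(-1438) = 2465*(-1/1438) = -2465/1438 ≈ -1.7142)
(-22 + 15)**2 - W = (-22 + 15)**2 - 1*(-2465/1438) = (-7)**2 + 2465/1438 = 49 + 2465/1438 = 72927/1438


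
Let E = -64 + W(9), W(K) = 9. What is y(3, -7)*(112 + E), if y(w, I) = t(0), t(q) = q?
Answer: 0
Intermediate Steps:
y(w, I) = 0
E = -55 (E = -64 + 9 = -55)
y(3, -7)*(112 + E) = 0*(112 - 55) = 0*57 = 0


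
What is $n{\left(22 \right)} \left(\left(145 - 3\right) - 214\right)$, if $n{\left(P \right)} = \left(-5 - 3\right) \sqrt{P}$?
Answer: $576 \sqrt{22} \approx 2701.7$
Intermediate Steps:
$n{\left(P \right)} = - 8 \sqrt{P}$
$n{\left(22 \right)} \left(\left(145 - 3\right) - 214\right) = - 8 \sqrt{22} \left(\left(145 - 3\right) - 214\right) = - 8 \sqrt{22} \left(142 - 214\right) = - 8 \sqrt{22} \left(-72\right) = 576 \sqrt{22}$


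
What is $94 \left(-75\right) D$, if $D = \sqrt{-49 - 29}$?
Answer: $- 7050 i \sqrt{78} \approx - 62264.0 i$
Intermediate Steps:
$D = i \sqrt{78}$ ($D = \sqrt{-78} = i \sqrt{78} \approx 8.8318 i$)
$94 \left(-75\right) D = 94 \left(-75\right) i \sqrt{78} = - 7050 i \sqrt{78}$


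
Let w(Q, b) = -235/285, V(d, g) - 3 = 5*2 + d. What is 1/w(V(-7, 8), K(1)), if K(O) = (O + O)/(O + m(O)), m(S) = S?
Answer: -57/47 ≈ -1.2128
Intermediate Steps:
V(d, g) = 13 + d (V(d, g) = 3 + (5*2 + d) = 3 + (10 + d) = 13 + d)
K(O) = 1 (K(O) = (O + O)/(O + O) = (2*O)/((2*O)) = (2*O)*(1/(2*O)) = 1)
w(Q, b) = -47/57 (w(Q, b) = -235*1/285 = -47/57)
1/w(V(-7, 8), K(1)) = 1/(-47/57) = -57/47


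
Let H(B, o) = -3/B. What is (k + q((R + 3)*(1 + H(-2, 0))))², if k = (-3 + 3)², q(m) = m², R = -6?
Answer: 50625/16 ≈ 3164.1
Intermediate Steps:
k = 0 (k = 0² = 0)
(k + q((R + 3)*(1 + H(-2, 0))))² = (0 + ((-6 + 3)*(1 - 3/(-2)))²)² = (0 + (-3*(1 - 3*(-½)))²)² = (0 + (-3*(1 + 3/2))²)² = (0 + (-3*5/2)²)² = (0 + (-15/2)²)² = (0 + 225/4)² = (225/4)² = 50625/16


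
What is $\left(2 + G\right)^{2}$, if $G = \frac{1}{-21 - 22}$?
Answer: $\frac{7225}{1849} \approx 3.9075$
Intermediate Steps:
$G = - \frac{1}{43}$ ($G = \frac{1}{-43} = - \frac{1}{43} \approx -0.023256$)
$\left(2 + G\right)^{2} = \left(2 - \frac{1}{43}\right)^{2} = \left(\frac{85}{43}\right)^{2} = \frac{7225}{1849}$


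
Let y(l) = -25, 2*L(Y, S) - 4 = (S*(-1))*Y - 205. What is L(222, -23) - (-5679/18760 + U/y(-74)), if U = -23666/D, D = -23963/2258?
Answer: 5713735513541/2247729400 ≈ 2542.0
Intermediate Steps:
L(Y, S) = -201/2 - S*Y/2 (L(Y, S) = 2 + ((S*(-1))*Y - 205)/2 = 2 + ((-S)*Y - 205)/2 = 2 + (-S*Y - 205)/2 = 2 + (-205 - S*Y)/2 = 2 + (-205/2 - S*Y/2) = -201/2 - S*Y/2)
D = -23963/2258 (D = -23963*1/2258 = -23963/2258 ≈ -10.612)
U = 53437828/23963 (U = -23666/(-23963/2258) = -23666*(-2258/23963) = 53437828/23963 ≈ 2230.0)
L(222, -23) - (-5679/18760 + U/y(-74)) = (-201/2 - ½*(-23)*222) - (-5679/18760 + (53437828/23963)/(-25)) = (-201/2 + 2553) - (-5679*1/18760 + (53437828/23963)*(-1/25)) = 4905/2 - (-5679/18760 - 53437828/599075) = 4905/2 - 1*(-201179160041/2247729400) = 4905/2 + 201179160041/2247729400 = 5713735513541/2247729400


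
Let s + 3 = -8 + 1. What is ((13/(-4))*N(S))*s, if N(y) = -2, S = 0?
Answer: -65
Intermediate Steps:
s = -10 (s = -3 + (-8 + 1) = -3 - 7 = -10)
((13/(-4))*N(S))*s = ((13/(-4))*(-2))*(-10) = ((13*(-1/4))*(-2))*(-10) = -13/4*(-2)*(-10) = (13/2)*(-10) = -65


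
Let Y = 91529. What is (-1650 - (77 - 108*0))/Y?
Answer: -1727/91529 ≈ -0.018868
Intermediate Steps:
(-1650 - (77 - 108*0))/Y = (-1650 - (77 - 108*0))/91529 = (-1650 - (77 + 0))*(1/91529) = (-1650 - 1*77)*(1/91529) = (-1650 - 77)*(1/91529) = -1727*1/91529 = -1727/91529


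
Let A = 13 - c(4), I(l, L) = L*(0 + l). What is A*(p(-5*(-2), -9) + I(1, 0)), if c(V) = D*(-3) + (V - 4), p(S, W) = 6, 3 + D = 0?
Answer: 24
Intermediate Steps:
D = -3 (D = -3 + 0 = -3)
I(l, L) = L*l
c(V) = 5 + V (c(V) = -3*(-3) + (V - 4) = 9 + (-4 + V) = 5 + V)
A = 4 (A = 13 - (5 + 4) = 13 - 1*9 = 13 - 9 = 4)
A*(p(-5*(-2), -9) + I(1, 0)) = 4*(6 + 0*1) = 4*(6 + 0) = 4*6 = 24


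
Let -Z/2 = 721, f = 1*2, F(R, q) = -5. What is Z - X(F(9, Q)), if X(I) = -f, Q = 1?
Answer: -1440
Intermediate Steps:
f = 2
X(I) = -2 (X(I) = -1*2 = -2)
Z = -1442 (Z = -2*721 = -1442)
Z - X(F(9, Q)) = -1442 - 1*(-2) = -1442 + 2 = -1440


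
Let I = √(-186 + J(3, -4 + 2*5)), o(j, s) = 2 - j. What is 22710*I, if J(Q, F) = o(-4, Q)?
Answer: 136260*I*√5 ≈ 3.0469e+5*I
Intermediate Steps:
J(Q, F) = 6 (J(Q, F) = 2 - 1*(-4) = 2 + 4 = 6)
I = 6*I*√5 (I = √(-186 + 6) = √(-180) = 6*I*√5 ≈ 13.416*I)
22710*I = 22710*(6*I*√5) = 136260*I*√5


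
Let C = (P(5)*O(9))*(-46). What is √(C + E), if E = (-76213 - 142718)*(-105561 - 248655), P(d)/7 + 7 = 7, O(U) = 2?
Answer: 6*√2154135086 ≈ 2.7848e+5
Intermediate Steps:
P(d) = 0 (P(d) = -49 + 7*7 = -49 + 49 = 0)
E = 77548863096 (E = -218931*(-354216) = 77548863096)
C = 0 (C = (0*2)*(-46) = 0*(-46) = 0)
√(C + E) = √(0 + 77548863096) = √77548863096 = 6*√2154135086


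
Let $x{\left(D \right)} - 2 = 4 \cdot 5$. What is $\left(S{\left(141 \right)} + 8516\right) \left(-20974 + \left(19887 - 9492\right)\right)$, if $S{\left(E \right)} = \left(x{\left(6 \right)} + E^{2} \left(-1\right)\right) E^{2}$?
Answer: $4176676614277$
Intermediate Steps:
$x{\left(D \right)} = 22$ ($x{\left(D \right)} = 2 + 4 \cdot 5 = 2 + 20 = 22$)
$S{\left(E \right)} = E^{2} \left(22 - E^{2}\right)$ ($S{\left(E \right)} = \left(22 + E^{2} \left(-1\right)\right) E^{2} = \left(22 - E^{2}\right) E^{2} = E^{2} \left(22 - E^{2}\right)$)
$\left(S{\left(141 \right)} + 8516\right) \left(-20974 + \left(19887 - 9492\right)\right) = \left(141^{2} \left(22 - 141^{2}\right) + 8516\right) \left(-20974 + \left(19887 - 9492\right)\right) = \left(19881 \left(22 - 19881\right) + 8516\right) \left(-20974 + \left(19887 - 9492\right)\right) = \left(19881 \left(22 - 19881\right) + 8516\right) \left(-20974 + 10395\right) = \left(19881 \left(-19859\right) + 8516\right) \left(-10579\right) = \left(-394816779 + 8516\right) \left(-10579\right) = \left(-394808263\right) \left(-10579\right) = 4176676614277$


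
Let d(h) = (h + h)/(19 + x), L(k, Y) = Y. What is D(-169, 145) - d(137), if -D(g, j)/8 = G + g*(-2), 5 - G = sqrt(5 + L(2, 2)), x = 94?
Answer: -310346/113 + 8*sqrt(7) ≈ -2725.3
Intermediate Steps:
G = 5 - sqrt(7) (G = 5 - sqrt(5 + 2) = 5 - sqrt(7) ≈ 2.3542)
d(h) = 2*h/113 (d(h) = (h + h)/(19 + 94) = (2*h)/113 = (2*h)*(1/113) = 2*h/113)
D(g, j) = -40 + 8*sqrt(7) + 16*g (D(g, j) = -8*((5 - sqrt(7)) + g*(-2)) = -8*((5 - sqrt(7)) - 2*g) = -8*(5 - sqrt(7) - 2*g) = -40 + 8*sqrt(7) + 16*g)
D(-169, 145) - d(137) = (-40 + 8*sqrt(7) + 16*(-169)) - 2*137/113 = (-40 + 8*sqrt(7) - 2704) - 1*274/113 = (-2744 + 8*sqrt(7)) - 274/113 = -310346/113 + 8*sqrt(7)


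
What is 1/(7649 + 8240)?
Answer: 1/15889 ≈ 6.2937e-5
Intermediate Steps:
1/(7649 + 8240) = 1/15889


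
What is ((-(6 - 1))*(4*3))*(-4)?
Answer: 240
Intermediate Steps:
((-(6 - 1))*(4*3))*(-4) = (-1*5*12)*(-4) = -5*12*(-4) = -60*(-4) = 240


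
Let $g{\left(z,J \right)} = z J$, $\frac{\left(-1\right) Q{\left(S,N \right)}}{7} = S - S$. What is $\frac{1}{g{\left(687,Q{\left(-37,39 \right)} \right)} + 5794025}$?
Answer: $\frac{1}{5794025} \approx 1.7259 \cdot 10^{-7}$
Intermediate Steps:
$Q{\left(S,N \right)} = 0$ ($Q{\left(S,N \right)} = - 7 \left(S - S\right) = \left(-7\right) 0 = 0$)
$g{\left(z,J \right)} = J z$
$\frac{1}{g{\left(687,Q{\left(-37,39 \right)} \right)} + 5794025} = \frac{1}{0 \cdot 687 + 5794025} = \frac{1}{0 + 5794025} = \frac{1}{5794025}$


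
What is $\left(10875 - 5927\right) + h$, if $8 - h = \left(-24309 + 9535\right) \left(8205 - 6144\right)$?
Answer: $30454170$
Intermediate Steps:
$h = 30449222$ ($h = 8 - \left(-24309 + 9535\right) \left(8205 - 6144\right) = 8 - \left(-14774\right) 2061 = 8 - -30449214 = 8 + 30449214 = 30449222$)
$\left(10875 - 5927\right) + h = \left(10875 - 5927\right) + 30449222 = 4948 + 30449222 = 30454170$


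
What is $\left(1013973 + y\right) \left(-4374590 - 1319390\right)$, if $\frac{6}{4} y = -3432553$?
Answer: $\frac{21769150314260}{3} \approx 7.2564 \cdot 10^{12}$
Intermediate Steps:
$y = - \frac{6865106}{3}$ ($y = \frac{2}{3} \left(-3432553\right) = - \frac{6865106}{3} \approx -2.2884 \cdot 10^{6}$)
$\left(1013973 + y\right) \left(-4374590 - 1319390\right) = \left(1013973 - \frac{6865106}{3}\right) \left(-4374590 - 1319390\right) = \left(- \frac{3823187}{3}\right) \left(-5693980\right) = \frac{21769150314260}{3}$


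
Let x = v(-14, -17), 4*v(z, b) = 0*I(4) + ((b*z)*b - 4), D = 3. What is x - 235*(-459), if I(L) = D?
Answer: 213705/2 ≈ 1.0685e+5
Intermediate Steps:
I(L) = 3
v(z, b) = -1 + z*b**2/4 (v(z, b) = (0*3 + ((b*z)*b - 4))/4 = (0 + (z*b**2 - 4))/4 = (0 + (-4 + z*b**2))/4 = (-4 + z*b**2)/4 = -1 + z*b**2/4)
x = -2025/2 (x = -1 + (1/4)*(-14)*(-17)**2 = -1 + (1/4)*(-14)*289 = -1 - 2023/2 = -2025/2 ≈ -1012.5)
x - 235*(-459) = -2025/2 - 235*(-459) = -2025/2 + 107865 = 213705/2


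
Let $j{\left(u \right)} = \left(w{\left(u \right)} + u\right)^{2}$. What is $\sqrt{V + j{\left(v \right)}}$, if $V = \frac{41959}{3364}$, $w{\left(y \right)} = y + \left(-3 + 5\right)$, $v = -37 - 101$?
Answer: $\frac{\sqrt{252597623}}{58} \approx 274.02$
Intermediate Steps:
$v = -138$
$w{\left(y \right)} = 2 + y$ ($w{\left(y \right)} = y + 2 = 2 + y$)
$V = \frac{41959}{3364}$ ($V = 41959 \cdot \frac{1}{3364} = \frac{41959}{3364} \approx 12.473$)
$j{\left(u \right)} = \left(2 + 2 u\right)^{2}$ ($j{\left(u \right)} = \left(\left(2 + u\right) + u\right)^{2} = \left(2 + 2 u\right)^{2}$)
$\sqrt{V + j{\left(v \right)}} = \sqrt{\frac{41959}{3364} + 4 \left(1 - 138\right)^{2}} = \sqrt{\frac{41959}{3364} + 4 \left(-137\right)^{2}} = \sqrt{\frac{41959}{3364} + 4 \cdot 18769} = \sqrt{\frac{41959}{3364} + 75076} = \sqrt{\frac{252597623}{3364}} = \frac{\sqrt{252597623}}{58}$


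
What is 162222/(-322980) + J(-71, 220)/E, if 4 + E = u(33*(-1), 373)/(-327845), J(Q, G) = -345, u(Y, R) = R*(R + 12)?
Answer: 57611293441/745922310 ≈ 77.235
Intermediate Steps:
u(Y, R) = R*(12 + R)
E = -41571/9367 (E = -4 + (373*(12 + 373))/(-327845) = -4 + (373*385)*(-1/327845) = -4 + 143605*(-1/327845) = -4 - 4103/9367 = -41571/9367 ≈ -4.4380)
162222/(-322980) + J(-71, 220)/E = 162222/(-322980) - 345/(-41571/9367) = 162222*(-1/322980) - 345*(-9367/41571) = -27037/53830 + 1077205/13857 = 57611293441/745922310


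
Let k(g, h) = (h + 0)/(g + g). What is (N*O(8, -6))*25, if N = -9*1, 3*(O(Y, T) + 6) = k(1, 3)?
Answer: 2475/2 ≈ 1237.5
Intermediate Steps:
k(g, h) = h/(2*g) (k(g, h) = h/((2*g)) = h*(1/(2*g)) = h/(2*g))
O(Y, T) = -11/2 (O(Y, T) = -6 + ((½)*3/1)/3 = -6 + ((½)*3*1)/3 = -6 + (⅓)*(3/2) = -6 + ½ = -11/2)
N = -9
(N*O(8, -6))*25 = -9*(-11/2)*25 = (99/2)*25 = 2475/2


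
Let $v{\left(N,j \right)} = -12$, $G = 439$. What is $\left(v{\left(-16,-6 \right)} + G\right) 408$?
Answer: $174216$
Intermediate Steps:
$\left(v{\left(-16,-6 \right)} + G\right) 408 = \left(-12 + 439\right) 408 = 427 \cdot 408 = 174216$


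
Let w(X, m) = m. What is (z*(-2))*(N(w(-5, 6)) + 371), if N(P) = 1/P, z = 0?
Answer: 0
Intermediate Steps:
(z*(-2))*(N(w(-5, 6)) + 371) = (0*(-2))*(1/6 + 371) = 0*(⅙ + 371) = 0*(2227/6) = 0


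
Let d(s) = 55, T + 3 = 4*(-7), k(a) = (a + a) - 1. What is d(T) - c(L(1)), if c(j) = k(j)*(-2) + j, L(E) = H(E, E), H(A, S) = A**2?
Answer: 56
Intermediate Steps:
k(a) = -1 + 2*a (k(a) = 2*a - 1 = -1 + 2*a)
T = -31 (T = -3 + 4*(-7) = -3 - 28 = -31)
L(E) = E**2
c(j) = 2 - 3*j (c(j) = (-1 + 2*j)*(-2) + j = (2 - 4*j) + j = 2 - 3*j)
d(T) - c(L(1)) = 55 - (2 - 3*1**2) = 55 - (2 - 3*1) = 55 - (2 - 3) = 55 - 1*(-1) = 55 + 1 = 56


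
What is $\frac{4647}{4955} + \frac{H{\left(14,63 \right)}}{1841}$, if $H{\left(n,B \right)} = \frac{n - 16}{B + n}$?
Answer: $\frac{658734869}{702405935} \approx 0.93783$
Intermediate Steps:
$H{\left(n,B \right)} = \frac{-16 + n}{B + n}$
$\frac{4647}{4955} + \frac{H{\left(14,63 \right)}}{1841} = \frac{4647}{4955} + \frac{\frac{1}{63 + 14} \left(-16 + 14\right)}{1841} = 4647 \cdot \frac{1}{4955} + \frac{1}{77} \left(-2\right) \frac{1}{1841} = \frac{4647}{4955} + \frac{1}{77} \left(-2\right) \frac{1}{1841} = \frac{4647}{4955} - \frac{2}{141757} = \frac{658734869}{702405935}$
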